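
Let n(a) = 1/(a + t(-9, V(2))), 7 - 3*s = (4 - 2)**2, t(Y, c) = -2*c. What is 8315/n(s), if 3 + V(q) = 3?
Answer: 8315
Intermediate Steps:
V(q) = 0 (V(q) = -3 + 3 = 0)
s = 1 (s = 7/3 - (4 - 2)**2/3 = 7/3 - 1/3*2**2 = 7/3 - 1/3*4 = 7/3 - 4/3 = 1)
n(a) = 1/a (n(a) = 1/(a - 2*0) = 1/(a + 0) = 1/a)
8315/n(s) = 8315/(1/1) = 8315/1 = 8315*1 = 8315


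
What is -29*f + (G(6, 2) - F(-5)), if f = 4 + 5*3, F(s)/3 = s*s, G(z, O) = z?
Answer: -620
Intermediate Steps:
F(s) = 3*s² (F(s) = 3*(s*s) = 3*s²)
f = 19 (f = 4 + 15 = 19)
-29*f + (G(6, 2) - F(-5)) = -29*19 + (6 - 3*(-5)²) = -551 + (6 - 3*25) = -551 + (6 - 1*75) = -551 + (6 - 75) = -551 - 69 = -620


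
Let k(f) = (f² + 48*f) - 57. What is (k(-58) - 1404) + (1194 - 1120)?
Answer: -807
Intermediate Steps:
k(f) = -57 + f² + 48*f
(k(-58) - 1404) + (1194 - 1120) = ((-57 + (-58)² + 48*(-58)) - 1404) + (1194 - 1120) = ((-57 + 3364 - 2784) - 1404) + 74 = (523 - 1404) + 74 = -881 + 74 = -807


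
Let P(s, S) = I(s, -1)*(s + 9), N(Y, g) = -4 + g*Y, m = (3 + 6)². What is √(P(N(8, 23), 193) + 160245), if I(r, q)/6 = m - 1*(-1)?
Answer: 3*√28137 ≈ 503.22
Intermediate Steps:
m = 81 (m = 9² = 81)
I(r, q) = 492 (I(r, q) = 6*(81 - 1*(-1)) = 6*(81 + 1) = 6*82 = 492)
N(Y, g) = -4 + Y*g
P(s, S) = 4428 + 492*s (P(s, S) = 492*(s + 9) = 492*(9 + s) = 4428 + 492*s)
√(P(N(8, 23), 193) + 160245) = √((4428 + 492*(-4 + 8*23)) + 160245) = √((4428 + 492*(-4 + 184)) + 160245) = √((4428 + 492*180) + 160245) = √((4428 + 88560) + 160245) = √(92988 + 160245) = √253233 = 3*√28137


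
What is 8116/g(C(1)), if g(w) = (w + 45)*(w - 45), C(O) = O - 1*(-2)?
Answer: -2029/504 ≈ -4.0258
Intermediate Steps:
C(O) = 2 + O (C(O) = O + 2 = 2 + O)
g(w) = (-45 + w)*(45 + w) (g(w) = (45 + w)*(-45 + w) = (-45 + w)*(45 + w))
8116/g(C(1)) = 8116/(-2025 + (2 + 1)²) = 8116/(-2025 + 3²) = 8116/(-2025 + 9) = 8116/(-2016) = 8116*(-1/2016) = -2029/504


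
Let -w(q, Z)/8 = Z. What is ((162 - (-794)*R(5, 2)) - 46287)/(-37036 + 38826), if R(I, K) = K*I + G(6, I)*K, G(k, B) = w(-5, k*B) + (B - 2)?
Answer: -414541/1790 ≈ -231.59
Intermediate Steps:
w(q, Z) = -8*Z
G(k, B) = -2 + B - 8*B*k (G(k, B) = -8*k*B + (B - 2) = -8*B*k + (-2 + B) = -2 + B - 8*B*k)
R(I, K) = I*K + K*(-2 - 47*I) (R(I, K) = K*I + (-2 + I - 8*I*6)*K = I*K + (-2 + I - 48*I)*K = I*K + (-2 - 47*I)*K = I*K + K*(-2 - 47*I))
((162 - (-794)*R(5, 2)) - 46287)/(-37036 + 38826) = ((162 - (-794)*(-2*2*(1 + 23*5))) - 46287)/(-37036 + 38826) = ((162 - (-794)*(-2*2*(1 + 115))) - 46287)/1790 = ((162 - (-794)*(-2*2*116)) - 46287)*(1/1790) = ((162 - (-794)*(-464)) - 46287)*(1/1790) = ((162 - 1*368416) - 46287)*(1/1790) = ((162 - 368416) - 46287)*(1/1790) = (-368254 - 46287)*(1/1790) = -414541*1/1790 = -414541/1790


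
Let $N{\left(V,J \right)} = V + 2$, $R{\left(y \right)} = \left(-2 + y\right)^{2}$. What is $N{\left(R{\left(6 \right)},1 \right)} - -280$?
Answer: $298$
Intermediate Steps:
$N{\left(V,J \right)} = 2 + V$
$N{\left(R{\left(6 \right)},1 \right)} - -280 = \left(2 + \left(-2 + 6\right)^{2}\right) - -280 = \left(2 + 4^{2}\right) + 280 = \left(2 + 16\right) + 280 = 18 + 280 = 298$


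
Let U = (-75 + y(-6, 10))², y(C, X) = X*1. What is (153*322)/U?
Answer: 49266/4225 ≈ 11.661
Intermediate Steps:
y(C, X) = X
U = 4225 (U = (-75 + 10)² = (-65)² = 4225)
(153*322)/U = (153*322)/4225 = 49266*(1/4225) = 49266/4225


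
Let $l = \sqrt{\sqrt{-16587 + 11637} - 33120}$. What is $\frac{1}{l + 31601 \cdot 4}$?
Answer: $\frac{1}{126404 + \sqrt{15} \sqrt{-2208 + i \sqrt{22}}} \approx 7.9111 \cdot 10^{-6} - 1.14 \cdot 10^{-8} i$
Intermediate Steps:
$l = \sqrt{-33120 + 15 i \sqrt{22}}$ ($l = \sqrt{\sqrt{-4950} - 33120} = \sqrt{15 i \sqrt{22} - 33120} = \sqrt{-33120 + 15 i \sqrt{22}} \approx 0.193 + 181.99 i$)
$\frac{1}{l + 31601 \cdot 4} = \frac{1}{\sqrt{-33120 + 15 i \sqrt{22}} + 31601 \cdot 4} = \frac{1}{\sqrt{-33120 + 15 i \sqrt{22}} + 126404} = \frac{1}{126404 + \sqrt{-33120 + 15 i \sqrt{22}}}$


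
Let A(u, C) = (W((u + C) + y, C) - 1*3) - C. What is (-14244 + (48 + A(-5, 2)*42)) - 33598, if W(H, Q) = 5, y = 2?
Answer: -47794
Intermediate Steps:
A(u, C) = 2 - C (A(u, C) = (5 - 1*3) - C = (5 - 3) - C = 2 - C)
(-14244 + (48 + A(-5, 2)*42)) - 33598 = (-14244 + (48 + (2 - 1*2)*42)) - 33598 = (-14244 + (48 + (2 - 2)*42)) - 33598 = (-14244 + (48 + 0*42)) - 33598 = (-14244 + (48 + 0)) - 33598 = (-14244 + 48) - 33598 = -14196 - 33598 = -47794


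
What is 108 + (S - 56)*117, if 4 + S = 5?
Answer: -6327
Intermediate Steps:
S = 1 (S = -4 + 5 = 1)
108 + (S - 56)*117 = 108 + (1 - 56)*117 = 108 - 55*117 = 108 - 6435 = -6327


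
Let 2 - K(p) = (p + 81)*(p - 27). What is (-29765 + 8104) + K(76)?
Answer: -29352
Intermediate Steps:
K(p) = 2 - (-27 + p)*(81 + p) (K(p) = 2 - (p + 81)*(p - 27) = 2 - (81 + p)*(-27 + p) = 2 - (-27 + p)*(81 + p))
(-29765 + 8104) + K(76) = (-29765 + 8104) + (2189 - 1*76² - 54*76) = -21661 + (2189 - 1*5776 - 4104) = -21661 + (2189 - 5776 - 4104) = -21661 - 7691 = -29352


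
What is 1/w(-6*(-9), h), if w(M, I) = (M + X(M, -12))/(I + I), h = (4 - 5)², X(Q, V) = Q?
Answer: 1/54 ≈ 0.018519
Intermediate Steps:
h = 1 (h = (-1)² = 1)
w(M, I) = M/I (w(M, I) = (M + M)/(I + I) = (2*M)/((2*I)) = (2*M)*(1/(2*I)) = M/I)
1/w(-6*(-9), h) = 1/(-6*(-9)/1) = 1/(54*1) = 1/54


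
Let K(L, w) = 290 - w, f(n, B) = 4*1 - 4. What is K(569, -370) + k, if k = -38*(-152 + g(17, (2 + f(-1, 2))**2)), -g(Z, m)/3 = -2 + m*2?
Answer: 7120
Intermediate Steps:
f(n, B) = 0 (f(n, B) = 4 - 4 = 0)
g(Z, m) = 6 - 6*m (g(Z, m) = -3*(-2 + m*2) = -3*(-2 + 2*m) = 6 - 6*m)
k = 6460 (k = -38*(-152 + (6 - 6*(2 + 0)**2)) = -38*(-152 + (6 - 6*2**2)) = -38*(-152 + (6 - 6*4)) = -38*(-152 + (6 - 24)) = -38*(-152 - 18) = -38*(-170) = 6460)
K(569, -370) + k = (290 - 1*(-370)) + 6460 = (290 + 370) + 6460 = 660 + 6460 = 7120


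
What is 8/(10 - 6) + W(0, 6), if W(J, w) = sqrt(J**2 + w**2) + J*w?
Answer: 8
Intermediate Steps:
8/(10 - 6) + W(0, 6) = 8/(10 - 6) + (sqrt(0**2 + 6**2) + 0*6) = 8/4 + (sqrt(0 + 36) + 0) = (1/4)*8 + (sqrt(36) + 0) = 2 + (6 + 0) = 2 + 6 = 8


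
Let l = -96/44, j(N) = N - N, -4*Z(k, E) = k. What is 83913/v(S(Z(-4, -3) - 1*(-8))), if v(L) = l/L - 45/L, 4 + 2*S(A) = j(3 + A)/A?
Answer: 615362/173 ≈ 3557.0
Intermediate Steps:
Z(k, E) = -k/4
j(N) = 0
l = -24/11 (l = -96*1/44 = -24/11 ≈ -2.1818)
S(A) = -2 (S(A) = -2 + (0/A)/2 = -2 + (1/2)*0 = -2 + 0 = -2)
v(L) = -519/(11*L) (v(L) = -24/(11*L) - 45/L = -519/(11*L))
83913/v(S(Z(-4, -3) - 1*(-8))) = 83913/((-519/11/(-2))) = 83913/((-519/11*(-1/2))) = 83913/(519/22) = 83913*(22/519) = 615362/173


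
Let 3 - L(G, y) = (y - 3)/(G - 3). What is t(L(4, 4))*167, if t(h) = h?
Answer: 334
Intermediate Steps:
L(G, y) = 3 - (-3 + y)/(-3 + G) (L(G, y) = 3 - (y - 3)/(G - 3) = 3 - (-3 + y)/(-3 + G))
t(L(4, 4))*167 = ((-6 - 1*4 + 3*4)/(-3 + 4))*167 = ((-6 - 4 + 12)/1)*167 = (1*2)*167 = 2*167 = 334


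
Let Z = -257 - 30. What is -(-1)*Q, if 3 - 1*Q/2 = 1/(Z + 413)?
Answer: 377/63 ≈ 5.9841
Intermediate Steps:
Z = -287
Q = 377/63 (Q = 6 - 2/(-287 + 413) = 6 - 2/126 = 6 - 2*1/126 = 6 - 1/63 = 377/63 ≈ 5.9841)
-(-1)*Q = -(-1)*377/63 = -1*(-377/63) = 377/63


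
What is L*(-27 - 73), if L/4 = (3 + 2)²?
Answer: -10000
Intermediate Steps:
L = 100 (L = 4*(3 + 2)² = 4*5² = 4*25 = 100)
L*(-27 - 73) = 100*(-27 - 73) = 100*(-100) = -10000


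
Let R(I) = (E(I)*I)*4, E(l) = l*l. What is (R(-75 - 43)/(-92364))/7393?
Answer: 1643032/170711763 ≈ 0.0096246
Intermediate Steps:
E(l) = l**2
R(I) = 4*I**3 (R(I) = (I**2*I)*4 = I**3*4 = 4*I**3)
(R(-75 - 43)/(-92364))/7393 = ((4*(-75 - 43)**3)/(-92364))/7393 = ((4*(-118)**3)*(-1/92364))*(1/7393) = ((4*(-1643032))*(-1/92364))*(1/7393) = -6572128*(-1/92364)*(1/7393) = (1643032/23091)*(1/7393) = 1643032/170711763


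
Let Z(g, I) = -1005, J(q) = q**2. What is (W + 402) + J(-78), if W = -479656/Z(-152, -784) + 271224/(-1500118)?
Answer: 5248841097014/753809295 ≈ 6963.1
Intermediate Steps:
W = 359634009644/753809295 (W = -479656/(-1005) + 271224/(-1500118) = -479656*(-1/1005) + 271224*(-1/1500118) = 479656/1005 - 135612/750059 = 359634009644/753809295 ≈ 477.09)
(W + 402) + J(-78) = (359634009644/753809295 + 402) + (-78)**2 = 662665346234/753809295 + 6084 = 5248841097014/753809295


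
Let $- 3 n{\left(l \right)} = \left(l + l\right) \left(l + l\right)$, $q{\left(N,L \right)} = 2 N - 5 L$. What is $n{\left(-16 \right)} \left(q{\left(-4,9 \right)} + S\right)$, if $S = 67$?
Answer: $- \frac{14336}{3} \approx -4778.7$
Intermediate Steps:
$q{\left(N,L \right)} = - 5 L + 2 N$
$n{\left(l \right)} = - \frac{4 l^{2}}{3}$ ($n{\left(l \right)} = - \frac{\left(l + l\right) \left(l + l\right)}{3} = - \frac{2 l 2 l}{3} = - \frac{4 l^{2}}{3}$)
$n{\left(-16 \right)} \left(q{\left(-4,9 \right)} + S\right) = - \frac{4 \left(-16\right)^{2}}{3} \left(\left(\left(-5\right) 9 + 2 \left(-4\right)\right) + 67\right) = \left(- \frac{4}{3}\right) 256 \left(\left(-45 - 8\right) + 67\right) = - \frac{1024 \left(-53 + 67\right)}{3} = \left(- \frac{1024}{3}\right) 14 = - \frac{14336}{3}$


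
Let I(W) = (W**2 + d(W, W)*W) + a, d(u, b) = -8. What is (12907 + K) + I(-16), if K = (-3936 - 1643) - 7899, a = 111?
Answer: -76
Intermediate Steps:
K = -13478 (K = -5579 - 7899 = -13478)
I(W) = 111 + W**2 - 8*W (I(W) = (W**2 - 8*W) + 111 = 111 + W**2 - 8*W)
(12907 + K) + I(-16) = (12907 - 13478) + (111 + (-16)**2 - 8*(-16)) = -571 + (111 + 256 + 128) = -571 + 495 = -76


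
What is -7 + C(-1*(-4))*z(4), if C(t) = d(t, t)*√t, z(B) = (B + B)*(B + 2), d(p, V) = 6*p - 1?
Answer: 2201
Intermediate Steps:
d(p, V) = -1 + 6*p
z(B) = 2*B*(2 + B) (z(B) = (2*B)*(2 + B) = 2*B*(2 + B))
C(t) = √t*(-1 + 6*t) (C(t) = (-1 + 6*t)*√t = √t*(-1 + 6*t))
-7 + C(-1*(-4))*z(4) = -7 + (√(-1*(-4))*(-1 + 6*(-1*(-4))))*(2*4*(2 + 4)) = -7 + (√4*(-1 + 6*4))*(2*4*6) = -7 + (2*(-1 + 24))*48 = -7 + (2*23)*48 = -7 + 46*48 = -7 + 2208 = 2201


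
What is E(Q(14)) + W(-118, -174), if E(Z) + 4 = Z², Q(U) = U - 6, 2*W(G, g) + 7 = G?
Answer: -5/2 ≈ -2.5000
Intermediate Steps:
W(G, g) = -7/2 + G/2
Q(U) = -6 + U
E(Z) = -4 + Z²
E(Q(14)) + W(-118, -174) = (-4 + (-6 + 14)²) + (-7/2 + (½)*(-118)) = (-4 + 8²) + (-7/2 - 59) = (-4 + 64) - 125/2 = 60 - 125/2 = -5/2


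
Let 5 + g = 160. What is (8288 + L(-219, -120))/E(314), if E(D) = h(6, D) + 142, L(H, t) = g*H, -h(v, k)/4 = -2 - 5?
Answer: -25657/170 ≈ -150.92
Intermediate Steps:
g = 155 (g = -5 + 160 = 155)
h(v, k) = 28 (h(v, k) = -4*(-2 - 5) = -4*(-7) = 28)
L(H, t) = 155*H
E(D) = 170 (E(D) = 28 + 142 = 170)
(8288 + L(-219, -120))/E(314) = (8288 + 155*(-219))/170 = (8288 - 33945)*(1/170) = -25657*1/170 = -25657/170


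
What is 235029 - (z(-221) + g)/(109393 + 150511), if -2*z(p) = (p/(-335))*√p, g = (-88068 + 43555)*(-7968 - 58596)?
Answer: 14530503471/64976 + 221*I*√221/174135680 ≈ 2.2363e+5 + 1.8867e-5*I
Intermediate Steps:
g = 2962963332 (g = -44513*(-66564) = 2962963332)
z(p) = p^(3/2)/670 (z(p) = -p/(-335)*√p/2 = -p*(-1/335)*√p/2 = -(-p/335)*√p/2 = -(-1)*p^(3/2)/670 = p^(3/2)/670)
235029 - (z(-221) + g)/(109393 + 150511) = 235029 - ((-221)^(3/2)/670 + 2962963332)/(109393 + 150511) = 235029 - ((-221*I*√221)/670 + 2962963332)/259904 = 235029 - (-221*I*√221/670 + 2962963332)/259904 = 235029 - (2962963332 - 221*I*√221/670)/259904 = 235029 - (740740833/64976 - 221*I*√221/174135680) = 235029 + (-740740833/64976 + 221*I*√221/174135680) = 14530503471/64976 + 221*I*√221/174135680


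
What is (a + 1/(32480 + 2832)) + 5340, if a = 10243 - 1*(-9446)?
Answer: 883824049/35312 ≈ 25029.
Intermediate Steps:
a = 19689 (a = 10243 + 9446 = 19689)
(a + 1/(32480 + 2832)) + 5340 = (19689 + 1/(32480 + 2832)) + 5340 = (19689 + 1/35312) + 5340 = 695257969/35312 + 5340 = 883824049/35312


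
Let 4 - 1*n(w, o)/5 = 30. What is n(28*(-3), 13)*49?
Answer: -6370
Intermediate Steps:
n(w, o) = -130 (n(w, o) = 20 - 5*30 = 20 - 150 = -130)
n(28*(-3), 13)*49 = -130*49 = -6370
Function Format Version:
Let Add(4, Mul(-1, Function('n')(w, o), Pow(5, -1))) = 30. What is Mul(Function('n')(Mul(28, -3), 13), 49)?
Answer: -6370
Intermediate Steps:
Function('n')(w, o) = -130 (Function('n')(w, o) = Add(20, Mul(-5, 30)) = Add(20, -150) = -130)
Mul(Function('n')(Mul(28, -3), 13), 49) = Mul(-130, 49) = -6370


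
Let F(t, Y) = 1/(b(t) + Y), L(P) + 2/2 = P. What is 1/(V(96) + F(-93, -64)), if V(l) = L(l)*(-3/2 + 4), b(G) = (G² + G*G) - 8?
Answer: 8613/2045588 ≈ 0.0042105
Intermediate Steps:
b(G) = -8 + 2*G² (b(G) = (G² + G²) - 8 = 2*G² - 8 = -8 + 2*G²)
L(P) = -1 + P
F(t, Y) = 1/(-8 + Y + 2*t²) (F(t, Y) = 1/((-8 + 2*t²) + Y) = 1/(-8 + Y + 2*t²))
V(l) = -5/2 + 5*l/2 (V(l) = (-1 + l)*(-3/2 + 4) = (-1 + l)*(5/2) = -5/2 + 5*l/2)
1/(V(96) + F(-93, -64)) = 1/((-5/2 + (5/2)*96) + 1/(-8 - 64 + 2*(-93)²)) = 1/((-5/2 + 240) + 1/(-8 - 64 + 2*8649)) = 1/(475/2 + 1/(-8 - 64 + 17298)) = 1/(475/2 + 1/17226) = 1/(2045588/8613) = 8613/2045588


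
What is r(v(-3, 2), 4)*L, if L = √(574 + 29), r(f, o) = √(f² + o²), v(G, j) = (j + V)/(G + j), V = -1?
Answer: 3*√1139 ≈ 101.25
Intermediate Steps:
v(G, j) = (-1 + j)/(G + j) (v(G, j) = (j - 1)/(G + j) = (-1 + j)/(G + j))
L = 3*√67 (L = √603 = 3*√67 ≈ 24.556)
r(v(-3, 2), 4)*L = √(((-1 + 2)/(-3 + 2))² + 4²)*(3*√67) = √((1/(-1))² + 16)*(3*√67) = √((-1*1)² + 16)*(3*√67) = √((-1)² + 16)*(3*√67) = √(1 + 16)*(3*√67) = √17*(3*√67) = 3*√1139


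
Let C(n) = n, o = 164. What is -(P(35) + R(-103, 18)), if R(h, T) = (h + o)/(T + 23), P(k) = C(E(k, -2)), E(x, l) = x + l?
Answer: -1414/41 ≈ -34.488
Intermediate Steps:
E(x, l) = l + x
P(k) = -2 + k
R(h, T) = (164 + h)/(23 + T) (R(h, T) = (h + 164)/(T + 23) = (164 + h)/(23 + T))
-(P(35) + R(-103, 18)) = -((-2 + 35) + (164 - 103)/(23 + 18)) = -(33 + 61/41) = -1*1414/41 = -1414/41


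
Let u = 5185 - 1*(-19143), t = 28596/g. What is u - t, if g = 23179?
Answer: 563870116/23179 ≈ 24327.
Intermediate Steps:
t = 28596/23179 ≈ 1.2337
u = 24328 (u = 5185 + 19143 = 24328)
u - t = 24328 - 1*28596/23179 = 24328 - 28596/23179 = 563870116/23179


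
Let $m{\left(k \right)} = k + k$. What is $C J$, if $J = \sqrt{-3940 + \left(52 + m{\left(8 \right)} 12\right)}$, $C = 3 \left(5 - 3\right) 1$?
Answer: $24 i \sqrt{231} \approx 364.77 i$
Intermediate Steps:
$m{\left(k \right)} = 2 k$
$C = 6$ ($C = 3 \cdot 2 \cdot 1 = 6 \cdot 1 = 6$)
$J = 4 i \sqrt{231}$ ($J = \sqrt{-3940 + \left(52 + 2 \cdot 8 \cdot 12\right)} = \sqrt{-3940 + \left(52 + 16 \cdot 12\right)} = \sqrt{-3940 + \left(52 + 192\right)} = \sqrt{-3940 + 244} = \sqrt{-3696} = 4 i \sqrt{231} \approx 60.795 i$)
$C J = 6 \cdot 4 i \sqrt{231} = 24 i \sqrt{231}$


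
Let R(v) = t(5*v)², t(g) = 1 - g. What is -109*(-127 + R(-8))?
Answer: -169386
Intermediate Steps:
R(v) = (1 - 5*v)²
-109*(-127 + R(-8)) = -109*(-127 + (-1 + 5*(-8))²) = -109*(-127 + (-1 - 40)²) = -109*(-127 + (-41)²) = -109*(-127 + 1681) = -109*1554 = -169386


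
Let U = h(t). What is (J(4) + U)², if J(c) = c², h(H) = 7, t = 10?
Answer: 529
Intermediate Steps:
U = 7
(J(4) + U)² = (4² + 7)² = (16 + 7)² = 23² = 529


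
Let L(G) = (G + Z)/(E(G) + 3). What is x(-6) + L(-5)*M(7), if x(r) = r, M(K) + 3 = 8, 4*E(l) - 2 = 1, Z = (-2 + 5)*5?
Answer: 22/3 ≈ 7.3333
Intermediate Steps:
Z = 15 (Z = 3*5 = 15)
E(l) = ¾ (E(l) = ½ + (¼)*1 = ½ + ¼ = ¾)
M(K) = 5 (M(K) = -3 + 8 = 5)
L(G) = 4 + 4*G/15 (L(G) = (G + 15)/(¾ + 3) = (15 + G)/(15/4) = (15 + G)*(4/15) = 4 + 4*G/15)
x(-6) + L(-5)*M(7) = -6 + (4 + (4/15)*(-5))*5 = -6 + (4 - 4/3)*5 = -6 + (8/3)*5 = -6 + 40/3 = 22/3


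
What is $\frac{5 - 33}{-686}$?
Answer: $\frac{2}{49} \approx 0.040816$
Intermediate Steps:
$\frac{5 - 33}{-686} = \left(5 - 33\right) \left(- \frac{1}{686}\right) = \left(-28\right) \left(- \frac{1}{686}\right) = \frac{2}{49}$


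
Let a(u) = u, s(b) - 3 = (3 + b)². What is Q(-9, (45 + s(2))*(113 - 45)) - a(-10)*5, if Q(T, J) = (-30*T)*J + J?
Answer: 1345294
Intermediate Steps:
s(b) = 3 + (3 + b)²
Q(T, J) = J - 30*J*T (Q(T, J) = -30*J*T + J = J - 30*J*T)
Q(-9, (45 + s(2))*(113 - 45)) - a(-10)*5 = ((45 + (3 + (3 + 2)²))*(113 - 45))*(1 - 30*(-9)) - (-10)*5 = ((45 + (3 + 5²))*68)*(1 + 270) - 1*(-50) = ((45 + (3 + 25))*68)*271 + 50 = ((45 + 28)*68)*271 + 50 = (73*68)*271 + 50 = 4964*271 + 50 = 1345244 + 50 = 1345294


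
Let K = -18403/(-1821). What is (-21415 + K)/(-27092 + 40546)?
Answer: -19489156/12249867 ≈ -1.5910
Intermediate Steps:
K = 18403/1821 (K = -18403*(-1/1821) = 18403/1821 ≈ 10.106)
(-21415 + K)/(-27092 + 40546) = (-21415 + 18403/1821)/(-27092 + 40546) = -38978312/1821/13454 = -38978312/1821*1/13454 = -19489156/12249867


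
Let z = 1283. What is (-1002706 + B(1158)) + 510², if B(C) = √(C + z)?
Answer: -742606 + √2441 ≈ -7.4256e+5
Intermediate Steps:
B(C) = √(1283 + C) (B(C) = √(C + 1283) = √(1283 + C))
(-1002706 + B(1158)) + 510² = (-1002706 + √(1283 + 1158)) + 510² = (-1002706 + √2441) + 260100 = -742606 + √2441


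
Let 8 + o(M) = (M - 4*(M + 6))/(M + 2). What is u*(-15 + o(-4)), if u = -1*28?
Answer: 476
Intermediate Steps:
u = -28
o(M) = -8 + (-24 - 3*M)/(2 + M) (o(M) = -8 + (M - 4*(M + 6))/(M + 2) = -8 + (M - 4*(6 + M))/(2 + M) = -8 + (M + (-24 - 4*M))/(2 + M) = -8 + (-24 - 3*M)/(2 + M))
u*(-15 + o(-4)) = -28*(-15 + (-40 - 11*(-4))/(2 - 4)) = -28*(-15 + (-40 + 44)/(-2)) = -28*(-15 - 1/2*4) = -28*(-15 - 2) = -28*(-17) = 476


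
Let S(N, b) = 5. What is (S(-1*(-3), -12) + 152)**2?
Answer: 24649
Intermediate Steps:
(S(-1*(-3), -12) + 152)**2 = (5 + 152)**2 = 157**2 = 24649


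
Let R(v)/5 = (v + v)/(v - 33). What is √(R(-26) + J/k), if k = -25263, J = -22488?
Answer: 2*√326885780109/496839 ≈ 2.3015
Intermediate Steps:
R(v) = 10*v/(-33 + v) (R(v) = 5*((v + v)/(v - 33)) = 5*((2*v)/(-33 + v)) = 5*(2*v/(-33 + v)) = 10*v/(-33 + v))
√(R(-26) + J/k) = √(10*(-26)/(-33 - 26) - 22488/(-25263)) = √(10*(-26)/(-59) - 22488*(-1/25263)) = √(10*(-26)*(-1/59) + 7496/8421) = √(260/59 + 7496/8421) = √(2631724/496839) = 2*√326885780109/496839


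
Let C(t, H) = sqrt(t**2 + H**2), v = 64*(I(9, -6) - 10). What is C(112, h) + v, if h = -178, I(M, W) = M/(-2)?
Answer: -928 + 2*sqrt(11057) ≈ -717.70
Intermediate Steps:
I(M, W) = -M/2 (I(M, W) = M*(-1/2) = -M/2)
v = -928 (v = 64*(-1/2*9 - 10) = 64*(-9/2 - 10) = 64*(-29/2) = -928)
C(t, H) = sqrt(H**2 + t**2)
C(112, h) + v = sqrt((-178)**2 + 112**2) - 928 = sqrt(31684 + 12544) - 928 = sqrt(44228) - 928 = 2*sqrt(11057) - 928 = -928 + 2*sqrt(11057)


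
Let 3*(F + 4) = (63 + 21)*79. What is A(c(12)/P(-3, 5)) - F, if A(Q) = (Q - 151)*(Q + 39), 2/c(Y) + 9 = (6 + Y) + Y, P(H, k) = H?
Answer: -32122877/3969 ≈ -8093.4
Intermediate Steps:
c(Y) = 2/(-3 + 2*Y) (c(Y) = 2/(-9 + ((6 + Y) + Y)) = 2/(-9 + (6 + 2*Y)) = 2/(-3 + 2*Y))
A(Q) = (-151 + Q)*(39 + Q)
F = 2208 (F = -4 + ((63 + 21)*79)/3 = -4 + (84*79)/3 = -4 + (⅓)*6636 = -4 + 2212 = 2208)
A(c(12)/P(-3, 5)) - F = (-5889 + ((2/(-3 + 2*12))/(-3))² - 112*2/(-3 + 2*12)/(-3)) - 1*2208 = (-5889 + ((2/(-3 + 24))*(-⅓))² - 112*2/(-3 + 24)*(-1)/3) - 2208 = (-5889 + ((2/21)*(-⅓))² - 112*2/21*(-1)/3) - 2208 = (-5889 + ((2*(1/21))*(-⅓))² - 112*2*(1/21)*(-1)/3) - 2208 = (-5889 + ((2/21)*(-⅓))² - 32*(-1)/(3*3)) - 2208 = (-5889 + (-2/63)² - 112*(-2/63)) - 2208 = (-5889 + 4/3969 + 32/9) - 2208 = -23359325/3969 - 2208 = -32122877/3969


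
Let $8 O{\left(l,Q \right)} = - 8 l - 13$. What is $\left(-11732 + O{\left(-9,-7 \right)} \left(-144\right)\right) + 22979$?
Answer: $10185$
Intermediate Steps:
$O{\left(l,Q \right)} = - \frac{13}{8} - l$ ($O{\left(l,Q \right)} = \frac{- 8 l - 13}{8} = \frac{-13 - 8 l}{8} = - \frac{13}{8} - l$)
$\left(-11732 + O{\left(-9,-7 \right)} \left(-144\right)\right) + 22979 = \left(-11732 + \left(- \frac{13}{8} - -9\right) \left(-144\right)\right) + 22979 = \left(-11732 + \left(- \frac{13}{8} + 9\right) \left(-144\right)\right) + 22979 = \left(-11732 + \frac{59}{8} \left(-144\right)\right) + 22979 = \left(-11732 - 1062\right) + 22979 = -12794 + 22979 = 10185$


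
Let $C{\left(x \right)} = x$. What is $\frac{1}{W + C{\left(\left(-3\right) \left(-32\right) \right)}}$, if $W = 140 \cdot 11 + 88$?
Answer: $\frac{1}{1724} \approx 0.00058005$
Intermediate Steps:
$W = 1628$ ($W = 1540 + 88 = 1628$)
$\frac{1}{W + C{\left(\left(-3\right) \left(-32\right) \right)}} = \frac{1}{1628 - -96} = \frac{1}{1628 + 96} = \frac{1}{1724}$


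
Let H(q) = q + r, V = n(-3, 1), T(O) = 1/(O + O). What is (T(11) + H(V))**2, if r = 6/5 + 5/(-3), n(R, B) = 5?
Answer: 2283121/108900 ≈ 20.965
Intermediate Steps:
r = -7/15 (r = 6*(1/5) + 5*(-1/3) = 6/5 - 5/3 = -7/15 ≈ -0.46667)
T(O) = 1/(2*O)
V = 5
H(q) = -7/15 + q (H(q) = q - 7/15 = -7/15 + q)
(T(11) + H(V))**2 = ((1/2)/11 + (-7/15 + 5))**2 = ((1/2)*(1/11) + 68/15)**2 = (1/22 + 68/15)**2 = (1511/330)**2 = 2283121/108900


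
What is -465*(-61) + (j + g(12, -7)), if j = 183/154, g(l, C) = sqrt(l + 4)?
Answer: 4369009/154 ≈ 28370.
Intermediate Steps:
g(l, C) = sqrt(4 + l)
j = 183/154 (j = 183*(1/154) = 183/154 ≈ 1.1883)
-465*(-61) + (j + g(12, -7)) = -465*(-61) + (183/154 + sqrt(4 + 12)) = 28365 + (183/154 + sqrt(16)) = 28365 + (183/154 + 4) = 28365 + 799/154 = 4369009/154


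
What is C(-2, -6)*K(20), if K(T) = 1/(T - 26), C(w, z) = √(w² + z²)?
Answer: -√10/3 ≈ -1.0541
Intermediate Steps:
K(T) = 1/(-26 + T)
C(-2, -6)*K(20) = √((-2)² + (-6)²)/(-26 + 20) = √(4 + 36)/(-6) = √40*(-⅙) = (2*√10)*(-⅙) = -√10/3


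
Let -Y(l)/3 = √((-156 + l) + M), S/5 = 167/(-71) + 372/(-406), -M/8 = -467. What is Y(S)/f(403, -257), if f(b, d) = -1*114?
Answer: √740294991065/547694 ≈ 1.5710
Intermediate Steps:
M = 3736 (M = -8*(-467) = 3736)
S = -235535/14413 (S = 5*(167/(-71) + 372/(-406)) = 5*(167*(-1/71) + 372*(-1/406)) = 5*(-167/71 - 186/203) = 5*(-47107/14413) = -235535/14413 ≈ -16.342)
f(b, d) = -114
Y(l) = -3*√(3580 + l) (Y(l) = -3*√((-156 + l) + 3736) = -3*√(3580 + l))
Y(S)/f(403, -257) = -3*√(3580 - 235535/14413)/(-114) = -3*√740294991065/14413*(-1/114) = √740294991065/547694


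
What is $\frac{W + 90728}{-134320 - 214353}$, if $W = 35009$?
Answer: $- \frac{125737}{348673} \approx -0.36062$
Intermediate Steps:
$\frac{W + 90728}{-134320 - 214353} = \frac{35009 + 90728}{-134320 - 214353} = \frac{125737}{-348673} = 125737 \left(- \frac{1}{348673}\right) = - \frac{125737}{348673}$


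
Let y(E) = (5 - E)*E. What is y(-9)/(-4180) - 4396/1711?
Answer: -9079847/3575990 ≈ -2.5391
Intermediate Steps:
y(E) = E*(5 - E)
y(-9)/(-4180) - 4396/1711 = -9*(5 - 1*(-9))/(-4180) - 4396/1711 = -9*(5 + 9)*(-1/4180) - 4396*1/1711 = -9*14*(-1/4180) - 4396/1711 = -126*(-1/4180) - 4396/1711 = 63/2090 - 4396/1711 = -9079847/3575990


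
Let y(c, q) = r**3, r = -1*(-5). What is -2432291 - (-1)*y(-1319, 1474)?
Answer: -2432166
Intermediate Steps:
r = 5
y(c, q) = 125 (y(c, q) = 5**3 = 125)
-2432291 - (-1)*y(-1319, 1474) = -2432291 - (-1)*125 = -2432291 - 1*(-125) = -2432291 + 125 = -2432166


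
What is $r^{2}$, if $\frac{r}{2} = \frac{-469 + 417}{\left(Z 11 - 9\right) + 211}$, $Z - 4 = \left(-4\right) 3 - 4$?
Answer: $\frac{2704}{1225} \approx 2.2073$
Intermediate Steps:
$Z = -12$ ($Z = 4 - 16 = -12$)
$r = - \frac{52}{35}$ ($r = 2 \frac{-469 + 417}{\left(\left(-12\right) 11 - 9\right) + 211} = 2 \left(- \frac{52}{\left(-132 - 9\right) + 211}\right) = 2 \left(- \frac{52}{-141 + 211}\right) = 2 \left(- \frac{52}{70}\right) = 2 \left(\left(-52\right) \frac{1}{70}\right) = 2 \left(- \frac{26}{35}\right) = - \frac{52}{35} \approx -1.4857$)
$r^{2} = \left(- \frac{52}{35}\right)^{2} = \frac{2704}{1225}$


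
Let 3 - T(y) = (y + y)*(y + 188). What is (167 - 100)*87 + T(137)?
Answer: -83218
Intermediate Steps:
T(y) = 3 - 2*y*(188 + y) (T(y) = 3 - (y + y)*(y + 188) = 3 - 2*y*(188 + y))
(167 - 100)*87 + T(137) = (167 - 100)*87 + (3 - 376*137 - 2*137²) = 67*87 + (3 - 51512 - 2*18769) = 5829 + (3 - 51512 - 37538) = 5829 - 89047 = -83218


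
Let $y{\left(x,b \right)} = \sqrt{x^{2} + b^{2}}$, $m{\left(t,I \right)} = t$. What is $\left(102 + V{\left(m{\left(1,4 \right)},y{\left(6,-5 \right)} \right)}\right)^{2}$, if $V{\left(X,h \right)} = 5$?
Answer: $11449$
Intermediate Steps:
$y{\left(x,b \right)} = \sqrt{b^{2} + x^{2}}$
$\left(102 + V{\left(m{\left(1,4 \right)},y{\left(6,-5 \right)} \right)}\right)^{2} = \left(102 + 5\right)^{2} = 107^{2} = 11449$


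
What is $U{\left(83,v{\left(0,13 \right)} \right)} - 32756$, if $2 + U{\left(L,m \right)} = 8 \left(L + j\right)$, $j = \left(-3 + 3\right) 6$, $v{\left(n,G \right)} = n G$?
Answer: $-32094$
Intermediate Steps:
$v{\left(n,G \right)} = G n$
$j = 0$ ($j = 0 \cdot 6 = 0$)
$U{\left(L,m \right)} = -2 + 8 L$ ($U{\left(L,m \right)} = -2 + 8 \left(L + 0\right) = -2 + 8 L$)
$U{\left(83,v{\left(0,13 \right)} \right)} - 32756 = \left(-2 + 8 \cdot 83\right) - 32756 = \left(-2 + 664\right) - 32756 = 662 - 32756 = -32094$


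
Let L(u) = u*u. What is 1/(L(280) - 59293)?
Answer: 1/19107 ≈ 5.2337e-5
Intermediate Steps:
L(u) = u**2
1/(L(280) - 59293) = 1/(280**2 - 59293) = 1/(78400 - 59293) = 1/19107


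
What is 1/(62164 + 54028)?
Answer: 1/116192 ≈ 8.6064e-6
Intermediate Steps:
1/(62164 + 54028) = 1/116192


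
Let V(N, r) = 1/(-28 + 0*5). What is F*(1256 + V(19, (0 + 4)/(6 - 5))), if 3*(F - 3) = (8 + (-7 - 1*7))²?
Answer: 527505/28 ≈ 18839.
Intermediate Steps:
F = 15 (F = 3 + (8 + (-7 - 1*7))²/3 = 3 + (8 + (-7 - 7))²/3 = 3 + (8 - 14)²/3 = 3 + (⅓)*(-6)² = 3 + (⅓)*36 = 3 + 12 = 15)
V(N, r) = -1/28 (V(N, r) = 1/(-28 + 0) = 1/(-28) = -1/28)
F*(1256 + V(19, (0 + 4)/(6 - 5))) = 15*(1256 - 1/28) = 15*(35167/28) = 527505/28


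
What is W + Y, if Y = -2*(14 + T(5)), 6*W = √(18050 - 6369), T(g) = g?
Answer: -38 + √11681/6 ≈ -19.987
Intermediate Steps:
W = √11681/6 (W = √(18050 - 6369)/6 = √11681/6 ≈ 18.013)
Y = -38 (Y = -2*(14 + 5) = -2*19 = -38)
W + Y = √11681/6 - 38 = -38 + √11681/6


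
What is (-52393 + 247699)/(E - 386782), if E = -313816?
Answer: -97653/350299 ≈ -0.27877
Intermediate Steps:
(-52393 + 247699)/(E - 386782) = (-52393 + 247699)/(-313816 - 386782) = 195306/(-700598) = 195306*(-1/700598) = -97653/350299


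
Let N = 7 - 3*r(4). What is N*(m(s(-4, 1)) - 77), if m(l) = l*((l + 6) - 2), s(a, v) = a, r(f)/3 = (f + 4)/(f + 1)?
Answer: 2849/5 ≈ 569.80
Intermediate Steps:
r(f) = 3*(4 + f)/(1 + f) (r(f) = 3*((f + 4)/(f + 1)) = 3*((4 + f)/(1 + f)) = 3*(4 + f)/(1 + f))
m(l) = l*(4 + l) (m(l) = l*((6 + l) - 2) = l*(4 + l))
N = -37/5 (N = 7 - 9*(4 + 4)/(1 + 4) = 7 - 9*8/5 = 7 - 3*24/5 = 7 - 72/5 = -37/5 ≈ -7.4000)
N*(m(s(-4, 1)) - 77) = -37*(-4*(4 - 4) - 77)/5 = -37*(-4*0 - 77)/5 = -37*(0 - 77)/5 = -37/5*(-77) = 2849/5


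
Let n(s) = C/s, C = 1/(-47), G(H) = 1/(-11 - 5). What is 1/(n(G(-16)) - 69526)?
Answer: -47/3267706 ≈ -1.4383e-5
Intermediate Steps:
G(H) = -1/16 (G(H) = 1/(-16) = -1/16)
C = -1/47 ≈ -0.021277
n(s) = -1/(47*s)
1/(n(G(-16)) - 69526) = 1/(-1/(47*(-1/16)) - 69526) = 1/(-1/47*(-16) - 69526) = 1/(16/47 - 69526) = 1/(-3267706/47) = -47/3267706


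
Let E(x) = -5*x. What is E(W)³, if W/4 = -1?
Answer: 8000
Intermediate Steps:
W = -4 (W = 4*(-1) = -4)
E(W)³ = (-5*(-4))³ = 20³ = 8000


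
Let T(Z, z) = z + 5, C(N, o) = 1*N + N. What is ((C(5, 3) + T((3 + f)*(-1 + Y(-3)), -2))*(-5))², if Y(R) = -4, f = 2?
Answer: 4225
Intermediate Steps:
C(N, o) = 2*N (C(N, o) = N + N = 2*N)
T(Z, z) = 5 + z
((C(5, 3) + T((3 + f)*(-1 + Y(-3)), -2))*(-5))² = ((2*5 + (5 - 2))*(-5))² = ((10 + 3)*(-5))² = (13*(-5))² = (-65)² = 4225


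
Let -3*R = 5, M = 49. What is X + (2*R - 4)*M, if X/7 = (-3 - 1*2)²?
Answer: -553/3 ≈ -184.33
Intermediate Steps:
R = -5/3 (R = -⅓*5 = -5/3 ≈ -1.6667)
X = 175 (X = 7*(-3 - 1*2)² = 7*(-3 - 2)² = 7*(-5)² = 7*25 = 175)
X + (2*R - 4)*M = 175 + (2*(-5/3) - 4)*49 = 175 + (-10/3 - 4)*49 = 175 - 22/3*49 = 175 - 1078/3 = -553/3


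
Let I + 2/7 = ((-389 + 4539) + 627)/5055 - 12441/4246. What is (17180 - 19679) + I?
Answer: -34163881831/13658610 ≈ -2501.3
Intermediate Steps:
I = -31015441/13658610 (I = -2/7 + (((-389 + 4539) + 627)/5055 - 12441/4246) = -2/7 + ((4150 + 627)*(1/5055) - 12441*1/4246) = -2/7 + (4777*(1/5055) - 1131/386) = -2/7 + (4777/5055 - 1131/386) = -2/7 - 3873283/1951230 = -31015441/13658610 ≈ -2.2708)
(17180 - 19679) + I = (17180 - 19679) - 31015441/13658610 = -2499 - 31015441/13658610 = -34163881831/13658610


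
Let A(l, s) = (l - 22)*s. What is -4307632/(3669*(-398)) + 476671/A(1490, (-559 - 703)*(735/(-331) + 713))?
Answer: 938649759228850577/318235818419442528 ≈ 2.9495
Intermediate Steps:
A(l, s) = s*(-22 + l) (A(l, s) = (-22 + l)*s = s*(-22 + l))
-4307632/(3669*(-398)) + 476671/A(1490, (-559 - 703)*(735/(-331) + 713)) = -4307632/(3669*(-398)) + 476671/((((-559 - 703)*(735/(-331) + 713))*(-22 + 1490))) = -4307632/(-1460262) + 476671/((-1262*(735*(-1/331) + 713)*1468)) = -4307632*(-1/1460262) + 476671/((-1262*(-735/331 + 713)*1468)) = 2153816/730131 + 476671/((-1262*235268/331*1468)) = 2153816/730131 + 476671/((-296908216/331*1468)) = 2153816/730131 + 476671/(-435861261088/331) = 2153816/730131 + 476671*(-331/435861261088) = 2153816/730131 - 157778101/435861261088 = 938649759228850577/318235818419442528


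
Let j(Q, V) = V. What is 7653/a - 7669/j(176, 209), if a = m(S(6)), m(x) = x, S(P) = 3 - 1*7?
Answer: -1630153/836 ≈ -1949.9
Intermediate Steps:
S(P) = -4 (S(P) = 3 - 7 = -4)
a = -4
7653/a - 7669/j(176, 209) = 7653/(-4) - 7669/209 = 7653*(-¼) - 7669*1/209 = -7653/4 - 7669/209 = -1630153/836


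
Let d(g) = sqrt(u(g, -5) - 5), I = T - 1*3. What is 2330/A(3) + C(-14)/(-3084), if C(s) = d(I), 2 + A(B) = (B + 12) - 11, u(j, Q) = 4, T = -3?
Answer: 1165 - I/3084 ≈ 1165.0 - 0.00032425*I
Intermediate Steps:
I = -6 (I = -3 - 1*3 = -3 - 3 = -6)
A(B) = -1 + B (A(B) = -2 + ((B + 12) - 11) = -2 + ((12 + B) - 11) = -2 + (1 + B) = -1 + B)
d(g) = I (d(g) = sqrt(4 - 5) = sqrt(-1) = I)
C(s) = I
2330/A(3) + C(-14)/(-3084) = 2330/(-1 + 3) + I/(-3084) = 2330/2 + I*(-1/3084) = 2330*(1/2) - I/3084 = 1165 - I/3084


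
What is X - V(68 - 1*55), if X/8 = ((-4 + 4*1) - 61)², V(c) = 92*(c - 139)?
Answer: 41360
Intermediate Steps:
V(c) = -12788 + 92*c (V(c) = 92*(-139 + c) = -12788 + 92*c)
X = 29768 (X = 8*((-4 + 4*1) - 61)² = 8*((-4 + 4) - 61)² = 8*(0 - 61)² = 8*(-61)² = 8*3721 = 29768)
X - V(68 - 1*55) = 29768 - (-12788 + 92*(68 - 1*55)) = 29768 - (-12788 + 92*(68 - 55)) = 29768 - (-12788 + 92*13) = 29768 - (-12788 + 1196) = 29768 - 1*(-11592) = 29768 + 11592 = 41360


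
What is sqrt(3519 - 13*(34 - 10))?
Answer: sqrt(3207) ≈ 56.630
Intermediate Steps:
sqrt(3519 - 13*(34 - 10)) = sqrt(3519 - 13*24) = sqrt(3519 - 312) = sqrt(3207)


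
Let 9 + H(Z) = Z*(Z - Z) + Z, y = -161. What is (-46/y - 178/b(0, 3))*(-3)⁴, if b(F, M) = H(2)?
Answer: 14580/7 ≈ 2082.9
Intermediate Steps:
H(Z) = -9 + Z (H(Z) = -9 + (Z*(Z - Z) + Z) = -9 + (Z*0 + Z) = -9 + (0 + Z) = -9 + Z)
b(F, M) = -7 (b(F, M) = -9 + 2 = -7)
(-46/y - 178/b(0, 3))*(-3)⁴ = (-46/(-161) - 178/(-7))*(-3)⁴ = (-46*(-1/161) - 178*(-⅐))*81 = (2/7 + 178/7)*81 = (180/7)*81 = 14580/7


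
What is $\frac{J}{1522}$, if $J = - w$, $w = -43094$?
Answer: $\frac{21547}{761} \approx 28.314$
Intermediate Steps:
$J = 43094$ ($J = \left(-1\right) \left(-43094\right) = 43094$)
$\frac{J}{1522} = \frac{43094}{1522} = 43094 \cdot \frac{1}{1522} = \frac{21547}{761}$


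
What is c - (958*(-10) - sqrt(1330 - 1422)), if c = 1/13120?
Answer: 125689601/13120 + 2*I*sqrt(23) ≈ 9580.0 + 9.5917*I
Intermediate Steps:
c = 1/13120 ≈ 7.6220e-5
c - (958*(-10) - sqrt(1330 - 1422)) = 1/13120 - (958*(-10) - sqrt(1330 - 1422)) = 1/13120 - (-9580 - sqrt(-92)) = 1/13120 - (-9580 - 2*I*sqrt(23)) = 1/13120 + (9580 + 2*I*sqrt(23)) = 125689601/13120 + 2*I*sqrt(23)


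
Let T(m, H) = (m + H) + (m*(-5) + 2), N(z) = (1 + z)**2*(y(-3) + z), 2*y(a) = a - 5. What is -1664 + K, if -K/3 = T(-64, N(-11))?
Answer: 2062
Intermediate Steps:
y(a) = -5/2 + a/2 (y(a) = (a - 5)/2 = (-5 + a)/2 = -5/2 + a/2)
N(z) = (1 + z)**2*(-4 + z) (N(z) = (1 + z)**2*((-5/2 + (1/2)*(-3)) + z) = (1 + z)**2*((-5/2 - 3/2) + z) = (1 + z)**2*(-4 + z))
T(m, H) = 2 + H - 4*m (T(m, H) = (H + m) + (-5*m + 2) = (H + m) + (2 - 5*m) = 2 + H - 4*m)
K = 3726 (K = -3*(2 + (1 - 11)**2*(-4 - 11) - 4*(-64)) = -3*(2 + (-10)**2*(-15) + 256) = -3*(2 + 100*(-15) + 256) = -3*(2 - 1500 + 256) = -3*(-1242) = 3726)
-1664 + K = -1664 + 3726 = 2062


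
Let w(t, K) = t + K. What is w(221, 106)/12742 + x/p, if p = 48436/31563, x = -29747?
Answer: -5981753038845/308585756 ≈ -19384.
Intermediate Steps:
w(t, K) = K + t
p = 48436/31563 (p = 48436*(1/31563) = 48436/31563 ≈ 1.5346)
w(221, 106)/12742 + x/p = (106 + 221)/12742 - 29747/48436/31563 = 327*(1/12742) - 29747*31563/48436 = 327/12742 - 938904561/48436 = -5981753038845/308585756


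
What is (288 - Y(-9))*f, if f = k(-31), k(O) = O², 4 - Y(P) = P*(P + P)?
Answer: 428606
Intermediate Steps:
Y(P) = 4 - 2*P² (Y(P) = 4 - P*(P + P) = 4 - P*2*P = 4 - 2*P²)
f = 961 (f = (-31)² = 961)
(288 - Y(-9))*f = (288 - (4 - 2*(-9)²))*961 = (288 - (4 - 2*81))*961 = (288 - (4 - 162))*961 = (288 - 1*(-158))*961 = (288 + 158)*961 = 446*961 = 428606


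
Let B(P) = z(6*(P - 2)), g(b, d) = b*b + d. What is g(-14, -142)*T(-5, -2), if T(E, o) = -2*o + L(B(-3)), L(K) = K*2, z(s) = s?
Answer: -3024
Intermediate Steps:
g(b, d) = d + b² (g(b, d) = b² + d = d + b²)
B(P) = -12 + 6*P (B(P) = 6*(P - 2) = 6*(-2 + P) = -12 + 6*P)
L(K) = 2*K
T(E, o) = -60 - 2*o (T(E, o) = -2*o + 2*(-12 + 6*(-3)) = -2*o + 2*(-12 - 18) = -2*o + 2*(-30) = -2*o - 60 = -60 - 2*o)
g(-14, -142)*T(-5, -2) = (-142 + (-14)²)*(-60 - 2*(-2)) = (-142 + 196)*(-60 + 4) = 54*(-56) = -3024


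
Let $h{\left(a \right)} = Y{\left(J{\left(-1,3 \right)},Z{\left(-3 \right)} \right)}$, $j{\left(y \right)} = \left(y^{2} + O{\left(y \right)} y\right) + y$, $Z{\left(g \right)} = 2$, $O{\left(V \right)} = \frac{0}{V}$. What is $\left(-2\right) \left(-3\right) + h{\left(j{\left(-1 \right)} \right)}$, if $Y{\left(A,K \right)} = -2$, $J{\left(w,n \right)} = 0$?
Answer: $4$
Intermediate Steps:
$O{\left(V \right)} = 0$
$j{\left(y \right)} = y + y^{2}$ ($j{\left(y \right)} = \left(y^{2} + 0 y\right) + y = \left(y^{2} + 0\right) + y = y^{2} + y = y + y^{2}$)
$h{\left(a \right)} = -2$
$\left(-2\right) \left(-3\right) + h{\left(j{\left(-1 \right)} \right)} = \left(-2\right) \left(-3\right) - 2 = 6 - 2 = 4$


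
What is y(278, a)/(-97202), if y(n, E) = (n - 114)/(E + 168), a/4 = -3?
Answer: -41/3790878 ≈ -1.0815e-5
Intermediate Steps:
a = -12 (a = 4*(-3) = -12)
y(n, E) = (-114 + n)/(168 + E)
y(278, a)/(-97202) = ((-114 + 278)/(168 - 12))/(-97202) = (164/156)*(-1/97202) = ((1/156)*164)*(-1/97202) = (41/39)*(-1/97202) = -41/3790878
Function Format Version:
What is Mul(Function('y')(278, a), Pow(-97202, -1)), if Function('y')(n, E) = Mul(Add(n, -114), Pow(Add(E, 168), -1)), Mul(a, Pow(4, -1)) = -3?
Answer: Rational(-41, 3790878) ≈ -1.0815e-5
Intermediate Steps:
a = -12 (a = Mul(4, -3) = -12)
Function('y')(n, E) = Mul(Pow(Add(168, E), -1), Add(-114, n)) (Function('y')(n, E) = Mul(Add(-114, n), Pow(Add(168, E), -1)) = Mul(Pow(Add(168, E), -1), Add(-114, n)))
Mul(Function('y')(278, a), Pow(-97202, -1)) = Mul(Mul(Pow(Add(168, -12), -1), Add(-114, 278)), Pow(-97202, -1)) = Mul(Mul(Pow(156, -1), 164), Rational(-1, 97202)) = Mul(Mul(Rational(1, 156), 164), Rational(-1, 97202)) = Mul(Rational(41, 39), Rational(-1, 97202)) = Rational(-41, 3790878)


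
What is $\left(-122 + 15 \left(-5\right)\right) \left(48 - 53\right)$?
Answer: $985$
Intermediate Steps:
$\left(-122 + 15 \left(-5\right)\right) \left(48 - 53\right) = \left(-122 - 75\right) \left(-5\right) = \left(-197\right) \left(-5\right) = 985$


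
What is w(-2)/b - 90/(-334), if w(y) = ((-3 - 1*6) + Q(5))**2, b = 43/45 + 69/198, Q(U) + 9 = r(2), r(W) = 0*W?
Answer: 53625015/215597 ≈ 248.73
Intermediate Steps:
r(W) = 0
Q(U) = -9 (Q(U) = -9 + 0 = -9)
b = 1291/990 (b = 43*(1/45) + 69*(1/198) = 43/45 + 23/66 = 1291/990 ≈ 1.3040)
w(y) = 324 (w(y) = ((-3 - 1*6) - 9)**2 = ((-3 - 6) - 9)**2 = (-9 - 9)**2 = (-18)**2 = 324)
w(-2)/b - 90/(-334) = 324/(1291/990) - 90/(-334) = 324*(990/1291) - 90*(-1/334) = 320760/1291 + 45/167 = 53625015/215597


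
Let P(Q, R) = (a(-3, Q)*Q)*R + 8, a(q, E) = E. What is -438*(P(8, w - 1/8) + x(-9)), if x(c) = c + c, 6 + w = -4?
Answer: 288204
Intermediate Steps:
w = -10 (w = -6 - 4 = -10)
P(Q, R) = 8 + R*Q² (P(Q, R) = (Q*Q)*R + 8 = Q²*R + 8 = R*Q² + 8 = 8 + R*Q²)
x(c) = 2*c
-438*(P(8, w - 1/8) + x(-9)) = -438*((8 + (-10 - 1/8)*8²) + 2*(-9)) = -438*((8 + (-10 - 1*⅛)*64) - 18) = -438*((8 + (-10 - ⅛)*64) - 18) = -438*((8 - 81/8*64) - 18) = -438*((8 - 648) - 18) = -438*(-640 - 18) = -438*(-658) = 288204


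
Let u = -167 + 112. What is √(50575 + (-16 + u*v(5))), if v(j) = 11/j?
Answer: √50438 ≈ 224.58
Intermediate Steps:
u = -55
√(50575 + (-16 + u*v(5))) = √(50575 + (-16 - 605/5)) = √(50575 + (-16 - 55*11/5)) = √(50575 + (-16 - 121)) = √(50575 - 137) = √50438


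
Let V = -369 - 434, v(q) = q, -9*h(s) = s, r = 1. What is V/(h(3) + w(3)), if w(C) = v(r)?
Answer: -2409/2 ≈ -1204.5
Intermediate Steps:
h(s) = -s/9
w(C) = 1
V = -803
V/(h(3) + w(3)) = -803/(-1/9*3 + 1) = -803/(-1/3 + 1) = -803/2/3 = -803*3/2 = -2409/2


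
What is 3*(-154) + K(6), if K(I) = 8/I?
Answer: -1382/3 ≈ -460.67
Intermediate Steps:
3*(-154) + K(6) = 3*(-154) + 8/6 = -462 + 8*(1/6) = -462 + 4/3 = -1382/3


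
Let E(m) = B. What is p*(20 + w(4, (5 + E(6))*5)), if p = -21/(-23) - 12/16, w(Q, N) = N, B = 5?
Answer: 525/46 ≈ 11.413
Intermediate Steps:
E(m) = 5
p = 15/92 (p = -21*(-1/23) - 12*1/16 = 21/23 - ¾ = 15/92 ≈ 0.16304)
p*(20 + w(4, (5 + E(6))*5)) = 15*(20 + (5 + 5)*5)/92 = 15*(20 + 10*5)/92 = 15*(20 + 50)/92 = (15/92)*70 = 525/46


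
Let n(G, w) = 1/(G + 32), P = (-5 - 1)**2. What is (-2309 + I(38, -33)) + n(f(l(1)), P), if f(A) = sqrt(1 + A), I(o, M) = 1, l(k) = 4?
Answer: -2351820/1019 - sqrt(5)/1019 ≈ -2308.0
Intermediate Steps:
P = 36 (P = (-6)**2 = 36)
n(G, w) = 1/(32 + G)
(-2309 + I(38, -33)) + n(f(l(1)), P) = (-2309 + 1) + 1/(32 + sqrt(1 + 4)) = -2308 + 1/(32 + sqrt(5))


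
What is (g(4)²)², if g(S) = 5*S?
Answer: 160000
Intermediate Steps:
(g(4)²)² = ((5*4)²)² = (20²)² = 400² = 160000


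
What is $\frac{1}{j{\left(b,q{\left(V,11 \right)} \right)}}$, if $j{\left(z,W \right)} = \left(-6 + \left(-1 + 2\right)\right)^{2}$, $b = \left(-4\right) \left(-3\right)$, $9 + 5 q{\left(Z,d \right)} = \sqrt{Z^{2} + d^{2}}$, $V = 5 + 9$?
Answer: $\frac{1}{25} \approx 0.04$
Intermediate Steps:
$V = 14$
$q{\left(Z,d \right)} = - \frac{9}{5} + \frac{\sqrt{Z^{2} + d^{2}}}{5}$
$b = 12$
$j{\left(z,W \right)} = 25$ ($j{\left(z,W \right)} = \left(-6 + 1\right)^{2} = \left(-5\right)^{2} = 25$)
$\frac{1}{j{\left(b,q{\left(V,11 \right)} \right)}} = \frac{1}{25}$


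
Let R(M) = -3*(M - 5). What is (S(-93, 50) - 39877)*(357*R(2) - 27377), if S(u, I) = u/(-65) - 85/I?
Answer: 12526726338/13 ≈ 9.6359e+8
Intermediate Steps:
S(u, I) = -85/I - u/65 (S(u, I) = u*(-1/65) - 85/I = -u/65 - 85/I = -85/I - u/65)
R(M) = 15 - 3*M (R(M) = -3*(-5 + M) = 15 - 3*M)
(S(-93, 50) - 39877)*(357*R(2) - 27377) = ((-85/50 - 1/65*(-93)) - 39877)*(357*(15 - 3*2) - 27377) = ((-85*1/50 + 93/65) - 39877)*(357*(15 - 6) - 27377) = ((-17/10 + 93/65) - 39877)*(357*9 - 27377) = (-7/26 - 39877)*(3213 - 27377) = -1036809/26*(-24164) = 12526726338/13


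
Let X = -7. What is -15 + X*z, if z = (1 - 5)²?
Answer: -127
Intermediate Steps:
z = 16 (z = (-4)² = 16)
-15 + X*z = -15 - 7*16 = -15 - 112 = -127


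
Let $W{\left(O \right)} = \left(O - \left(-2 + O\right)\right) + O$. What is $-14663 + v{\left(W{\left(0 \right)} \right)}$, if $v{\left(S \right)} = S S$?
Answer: $-14659$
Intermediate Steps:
$W{\left(O \right)} = 2 + O$
$v{\left(S \right)} = S^{2}$
$-14663 + v{\left(W{\left(0 \right)} \right)} = -14663 + \left(2 + 0\right)^{2} = -14663 + 2^{2} = -14663 + 4 = -14659$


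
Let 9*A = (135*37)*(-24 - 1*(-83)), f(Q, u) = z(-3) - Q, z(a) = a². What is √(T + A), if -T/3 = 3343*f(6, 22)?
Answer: √2658 ≈ 51.556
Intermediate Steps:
f(Q, u) = 9 - Q (f(Q, u) = (-3)² - Q = 9 - Q)
A = 32745 (A = ((135*37)*(-24 - 1*(-83)))/9 = (4995*(-24 + 83))/9 = (4995*59)/9 = (⅑)*294705 = 32745)
T = -30087 (T = -10029*(9 - 1*6) = -10029*(9 - 6) = -10029*3 = -3*10029 = -30087)
√(T + A) = √(-30087 + 32745) = √2658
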